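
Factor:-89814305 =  - 5^1*7^2 *29^1 * 12641^1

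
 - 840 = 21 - 861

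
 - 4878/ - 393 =12 + 54/131 = 12.41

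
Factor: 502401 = 3^1*17^1 * 9851^1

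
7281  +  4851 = 12132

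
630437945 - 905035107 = - 274597162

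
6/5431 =6/5431 = 0.00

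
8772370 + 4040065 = 12812435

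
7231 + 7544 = 14775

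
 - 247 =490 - 737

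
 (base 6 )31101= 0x102d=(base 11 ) 3125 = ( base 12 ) 2491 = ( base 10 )4141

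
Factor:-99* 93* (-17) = 3^3*11^1*17^1*31^1 = 156519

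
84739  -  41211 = 43528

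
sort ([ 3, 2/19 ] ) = [2/19, 3]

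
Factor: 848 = 2^4*53^1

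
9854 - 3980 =5874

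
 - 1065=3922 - 4987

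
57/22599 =19/7533 = 0.00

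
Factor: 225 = 3^2*5^2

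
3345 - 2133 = 1212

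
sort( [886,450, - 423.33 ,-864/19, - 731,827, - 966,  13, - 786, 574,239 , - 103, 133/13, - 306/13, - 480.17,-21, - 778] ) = [ - 966, - 786, - 778, - 731 , - 480.17, - 423.33,-103, - 864/19, - 306/13, - 21, 133/13, 13,239,450,  574,  827  ,  886] 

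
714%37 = 11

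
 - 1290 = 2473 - 3763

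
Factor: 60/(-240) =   -  2^( - 2) = -  1/4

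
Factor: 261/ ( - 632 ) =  - 2^( - 3 ) * 3^2*29^1*79^(-1) 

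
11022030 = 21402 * 515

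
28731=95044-66313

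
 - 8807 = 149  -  8956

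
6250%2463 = 1324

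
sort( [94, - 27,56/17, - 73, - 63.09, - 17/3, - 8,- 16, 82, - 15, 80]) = [ - 73, - 63.09 , -27, - 16,-15, -8, - 17/3, 56/17,80, 82,94]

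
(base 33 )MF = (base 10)741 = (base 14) 3ad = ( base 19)210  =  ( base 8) 1345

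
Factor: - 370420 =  -2^2*5^1*18521^1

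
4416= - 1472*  ( - 3 ) 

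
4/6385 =4/6385 = 0.00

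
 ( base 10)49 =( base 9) 54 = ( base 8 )61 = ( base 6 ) 121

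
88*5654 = 497552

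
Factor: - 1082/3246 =  -  1/3 = - 3^( - 1)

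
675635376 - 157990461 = 517644915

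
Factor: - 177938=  - 2^1*88969^1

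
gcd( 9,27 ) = 9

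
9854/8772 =4927/4386= 1.12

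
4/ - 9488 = -1/2372 = - 0.00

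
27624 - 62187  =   - 34563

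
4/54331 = 4/54331 = 0.00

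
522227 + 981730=1503957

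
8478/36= 471/2 = 235.50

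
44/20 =2  +  1/5 = 2.20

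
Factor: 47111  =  47111^1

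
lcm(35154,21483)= 386694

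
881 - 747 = 134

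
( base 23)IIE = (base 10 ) 9950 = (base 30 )B1K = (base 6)114022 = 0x26de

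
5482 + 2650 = 8132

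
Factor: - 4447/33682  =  - 2^(- 1) * 11^( - 1)*1531^ ( - 1)*4447^1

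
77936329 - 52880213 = 25056116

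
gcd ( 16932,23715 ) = 51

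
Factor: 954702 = 2^1*3^2*7^1*7577^1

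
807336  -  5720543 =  - 4913207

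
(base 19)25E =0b1100111111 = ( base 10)831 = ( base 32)PV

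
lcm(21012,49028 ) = 147084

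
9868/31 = 9868/31 = 318.32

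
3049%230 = 59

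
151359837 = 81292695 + 70067142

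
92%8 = 4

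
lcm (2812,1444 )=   53428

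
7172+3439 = 10611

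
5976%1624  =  1104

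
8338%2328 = 1354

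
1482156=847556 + 634600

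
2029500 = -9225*( - 220 )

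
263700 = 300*879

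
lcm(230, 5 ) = 230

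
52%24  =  4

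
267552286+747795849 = 1015348135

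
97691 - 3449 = 94242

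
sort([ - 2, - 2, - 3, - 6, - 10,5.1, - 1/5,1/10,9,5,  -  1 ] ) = [ - 10, - 6,-3, - 2, - 2, - 1,  -  1/5, 1/10, 5,5.1 , 9 ] 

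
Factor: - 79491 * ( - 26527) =2108657757 = 3^1 * 41^1*647^1 * 26497^1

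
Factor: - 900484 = - 2^2*13^1 *17317^1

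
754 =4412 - 3658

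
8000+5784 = 13784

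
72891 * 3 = 218673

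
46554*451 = 20995854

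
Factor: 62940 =2^2 * 3^1*5^1*1049^1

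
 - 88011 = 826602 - 914613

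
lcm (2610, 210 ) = 18270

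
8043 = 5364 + 2679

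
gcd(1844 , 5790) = 2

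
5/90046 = 5/90046 = 0.00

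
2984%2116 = 868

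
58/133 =58/133 = 0.44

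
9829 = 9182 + 647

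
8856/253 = 8856/253 = 35.00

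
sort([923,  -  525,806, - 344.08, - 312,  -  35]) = [- 525,-344.08, - 312, - 35,806,  923]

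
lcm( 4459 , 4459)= 4459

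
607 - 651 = -44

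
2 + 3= 5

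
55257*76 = 4199532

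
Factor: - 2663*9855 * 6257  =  -164207863305 = - 3^3*5^1* 73^1*2663^1 * 6257^1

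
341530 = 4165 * 82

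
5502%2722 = 58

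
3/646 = 3/646= 0.00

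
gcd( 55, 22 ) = 11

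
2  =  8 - 6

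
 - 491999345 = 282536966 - 774536311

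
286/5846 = 143/2923 = 0.05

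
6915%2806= 1303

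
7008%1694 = 232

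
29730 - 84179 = -54449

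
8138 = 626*13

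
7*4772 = 33404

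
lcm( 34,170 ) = 170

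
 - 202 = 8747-8949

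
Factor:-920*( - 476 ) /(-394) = -218960/197 = -2^4*5^1  *7^1*17^1*23^1*197^(-1 )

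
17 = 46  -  29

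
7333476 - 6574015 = 759461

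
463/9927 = 463/9927 = 0.05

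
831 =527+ 304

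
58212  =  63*924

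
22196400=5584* 3975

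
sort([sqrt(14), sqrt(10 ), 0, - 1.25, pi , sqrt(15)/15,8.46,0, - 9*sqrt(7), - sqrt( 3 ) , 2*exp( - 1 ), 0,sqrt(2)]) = [ - 9 * sqrt ( 7), - sqrt( 3 ),  -  1.25, 0, 0,0, sqrt( 15 )/15,2*exp(-1), sqrt(2), pi,sqrt(10), sqrt(14 ), 8.46]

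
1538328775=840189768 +698139007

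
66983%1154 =51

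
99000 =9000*11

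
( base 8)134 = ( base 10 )92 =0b1011100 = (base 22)44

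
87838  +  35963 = 123801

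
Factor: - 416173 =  - 73^1*5701^1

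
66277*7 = 463939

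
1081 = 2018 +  - 937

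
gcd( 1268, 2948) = 4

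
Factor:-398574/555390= - 5^(-1 )*17^( - 1)*61^1 = -61/85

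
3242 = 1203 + 2039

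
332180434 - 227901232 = 104279202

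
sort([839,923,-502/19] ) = [ - 502/19,839,923]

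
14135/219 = 64 + 119/219  =  64.54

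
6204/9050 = 3102/4525 = 0.69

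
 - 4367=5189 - 9556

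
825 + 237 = 1062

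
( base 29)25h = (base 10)1844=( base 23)3b4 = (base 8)3464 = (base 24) 34K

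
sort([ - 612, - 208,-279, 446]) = [ - 612,-279, - 208, 446]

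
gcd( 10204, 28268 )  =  4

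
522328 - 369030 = 153298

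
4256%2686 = 1570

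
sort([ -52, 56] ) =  [ - 52, 56 ] 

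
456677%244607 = 212070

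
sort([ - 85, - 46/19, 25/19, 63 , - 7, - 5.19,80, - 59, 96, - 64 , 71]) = [ - 85, - 64, - 59,-7,-5.19, - 46/19,25/19, 63,  71,80,  96] 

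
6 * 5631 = 33786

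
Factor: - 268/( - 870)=2^1*3^( - 1)*5^ (-1 )*29^( - 1)*67^1 = 134/435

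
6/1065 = 2/355 = 0.01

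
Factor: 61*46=2^1 * 23^1*61^1 = 2806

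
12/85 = 12/85 = 0.14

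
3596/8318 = 1798/4159 = 0.43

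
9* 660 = 5940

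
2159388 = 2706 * 798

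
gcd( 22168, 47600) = 136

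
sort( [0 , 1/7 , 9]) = [0, 1/7, 9]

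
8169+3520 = 11689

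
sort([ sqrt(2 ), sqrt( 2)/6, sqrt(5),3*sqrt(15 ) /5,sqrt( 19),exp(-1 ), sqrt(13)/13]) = [ sqrt( 2 )/6, sqrt(13) /13,exp( - 1 ), sqrt( 2),sqrt(5),3*sqrt ( 15 )/5, sqrt( 19)]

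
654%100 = 54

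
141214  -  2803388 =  - 2662174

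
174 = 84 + 90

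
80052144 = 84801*944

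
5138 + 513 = 5651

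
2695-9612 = -6917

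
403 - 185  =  218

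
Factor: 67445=5^1*7^1*41^1*47^1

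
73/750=73/750  =  0.10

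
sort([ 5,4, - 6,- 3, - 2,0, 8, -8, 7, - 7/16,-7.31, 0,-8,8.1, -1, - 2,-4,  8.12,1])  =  [-8, - 8,  -  7.31, - 6, - 4 ,-3,-2, - 2,-1, - 7/16, 0, 0,1,4,5,7,8, 8.1, 8.12] 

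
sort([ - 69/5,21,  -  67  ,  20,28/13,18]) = [ - 67, - 69/5 , 28/13,18, 20, 21 ]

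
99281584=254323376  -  155041792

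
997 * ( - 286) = -285142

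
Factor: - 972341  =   - 29^1*33529^1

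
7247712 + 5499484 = 12747196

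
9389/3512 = 9389/3512=2.67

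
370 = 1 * 370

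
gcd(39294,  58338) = 18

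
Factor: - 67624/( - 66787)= 2^3  *7^(-2 ) * 29^( - 1 )* 47^( - 1 )*79^1*107^1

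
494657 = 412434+82223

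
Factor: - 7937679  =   - 3^1*2645893^1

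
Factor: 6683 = 41^1*163^1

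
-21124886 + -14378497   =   - 35503383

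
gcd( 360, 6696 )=72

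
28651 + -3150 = 25501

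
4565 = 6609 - 2044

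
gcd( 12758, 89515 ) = 1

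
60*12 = 720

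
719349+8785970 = 9505319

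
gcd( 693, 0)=693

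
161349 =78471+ 82878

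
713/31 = 23 = 23.00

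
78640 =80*983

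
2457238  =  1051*2338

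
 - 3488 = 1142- 4630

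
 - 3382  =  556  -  3938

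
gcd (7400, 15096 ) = 296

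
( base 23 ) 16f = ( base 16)2AA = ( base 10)682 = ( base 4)22222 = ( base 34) k2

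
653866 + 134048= 787914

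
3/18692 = 3/18692 = 0.00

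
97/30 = 97/30 =3.23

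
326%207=119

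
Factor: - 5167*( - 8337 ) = 3^1* 7^1*397^1 * 5167^1 = 43077279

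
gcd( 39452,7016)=4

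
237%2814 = 237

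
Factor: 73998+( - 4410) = 2^2*3^2*1933^1= 69588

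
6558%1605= 138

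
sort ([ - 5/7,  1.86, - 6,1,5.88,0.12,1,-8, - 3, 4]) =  [ - 8,- 6 , - 3, - 5/7,0.12, 1, 1, 1.86,4, 5.88]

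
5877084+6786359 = 12663443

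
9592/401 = 23 + 369/401 = 23.92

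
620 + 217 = 837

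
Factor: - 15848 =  - 2^3*7^1*283^1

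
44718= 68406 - 23688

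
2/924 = 1/462 = 0.00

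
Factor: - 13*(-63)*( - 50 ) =  -  2^1*3^2*5^2*7^1*13^1 = - 40950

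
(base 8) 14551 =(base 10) 6505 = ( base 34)5LB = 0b1100101101001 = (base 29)7l9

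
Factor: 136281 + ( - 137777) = -1496 = - 2^3 *11^1*17^1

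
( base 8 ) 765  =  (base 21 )12I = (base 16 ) 1F5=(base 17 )1c8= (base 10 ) 501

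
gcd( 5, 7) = 1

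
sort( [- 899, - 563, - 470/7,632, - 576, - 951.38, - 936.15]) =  [ - 951.38, - 936.15,-899,-576,  -  563, -470/7,632]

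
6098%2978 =142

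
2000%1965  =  35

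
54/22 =27/11 = 2.45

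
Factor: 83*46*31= 118358 =2^1*23^1*31^1*83^1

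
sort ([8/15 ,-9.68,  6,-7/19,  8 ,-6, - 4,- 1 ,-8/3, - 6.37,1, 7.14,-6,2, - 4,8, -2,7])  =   [  -  9.68,-6.37, - 6,  -  6,  -  4 , - 4,- 8/3,-2,  -  1, - 7/19,8/15 , 1,2, 6,7,7.14, 8, 8]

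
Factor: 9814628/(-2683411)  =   - 2^2 * 113^ ( - 1)*23747^( - 1 )*2453657^1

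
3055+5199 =8254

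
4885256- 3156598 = 1728658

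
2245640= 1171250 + 1074390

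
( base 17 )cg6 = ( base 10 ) 3746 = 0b111010100010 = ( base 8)7242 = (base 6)25202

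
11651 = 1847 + 9804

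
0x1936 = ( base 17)155B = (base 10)6454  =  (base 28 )86E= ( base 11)4938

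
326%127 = 72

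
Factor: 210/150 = 7/5 = 5^ ( - 1 ) * 7^1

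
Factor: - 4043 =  - 13^1*311^1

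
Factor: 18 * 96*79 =136512= 2^6*3^3*79^1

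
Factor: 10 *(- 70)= - 2^2*5^2 * 7^1 = -700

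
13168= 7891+5277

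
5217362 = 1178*4429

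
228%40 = 28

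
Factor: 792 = 2^3*3^2*11^1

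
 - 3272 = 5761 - 9033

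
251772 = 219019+32753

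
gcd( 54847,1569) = 1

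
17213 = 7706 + 9507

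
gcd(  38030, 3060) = 10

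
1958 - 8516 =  - 6558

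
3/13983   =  1/4661 = 0.00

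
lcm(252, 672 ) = 2016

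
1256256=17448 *72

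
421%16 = 5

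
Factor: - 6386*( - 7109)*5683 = 2^1* 31^1*103^1*5683^1*7109^1=257997254542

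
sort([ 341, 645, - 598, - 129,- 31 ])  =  [ - 598, - 129,-31, 341 , 645 ]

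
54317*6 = 325902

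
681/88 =681/88 = 7.74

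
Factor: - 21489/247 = - 87 =- 3^1*29^1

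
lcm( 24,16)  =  48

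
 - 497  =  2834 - 3331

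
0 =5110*0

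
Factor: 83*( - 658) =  - 2^1*7^1*47^1*83^1 = -54614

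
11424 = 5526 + 5898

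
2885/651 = 2885/651  =  4.43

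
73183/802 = 73183/802 =91.25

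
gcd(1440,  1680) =240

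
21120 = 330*64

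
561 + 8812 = 9373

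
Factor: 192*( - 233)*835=  -  2^6  *3^1*5^1*167^1*233^1=- 37354560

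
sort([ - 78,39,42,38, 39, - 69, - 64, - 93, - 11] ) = [ - 93, - 78, - 69, - 64, - 11,38,39, 39,42 ] 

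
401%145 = 111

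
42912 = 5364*8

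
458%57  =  2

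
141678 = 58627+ 83051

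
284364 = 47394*6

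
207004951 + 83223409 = 290228360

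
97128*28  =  2719584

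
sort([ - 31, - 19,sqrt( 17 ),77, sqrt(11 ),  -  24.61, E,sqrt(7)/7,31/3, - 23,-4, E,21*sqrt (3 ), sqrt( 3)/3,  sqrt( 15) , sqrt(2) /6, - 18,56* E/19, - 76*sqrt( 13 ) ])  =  [  -  76*sqrt( 13 ),-31, -24.61, - 23, - 19 , - 18, - 4,sqrt( 2)/6,sqrt(7 )/7, sqrt(3)/3, E, E,sqrt( 11),sqrt(15),sqrt( 17 ), 56 * E/19, 31/3,21*sqrt (3),77]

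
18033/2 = 9016 + 1/2 = 9016.50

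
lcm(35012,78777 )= 315108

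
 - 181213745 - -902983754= 721770009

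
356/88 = 4 + 1/22 = 4.05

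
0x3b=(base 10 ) 59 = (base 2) 111011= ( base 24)2b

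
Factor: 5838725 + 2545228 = 8383953 = 3^1*109^1*25639^1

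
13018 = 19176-6158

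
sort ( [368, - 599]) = [-599, 368]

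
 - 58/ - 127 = 58/127= 0.46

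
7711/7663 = 7711/7663=1.01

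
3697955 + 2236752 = 5934707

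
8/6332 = 2/1583 = 0.00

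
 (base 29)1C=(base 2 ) 101001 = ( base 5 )131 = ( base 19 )23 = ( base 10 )41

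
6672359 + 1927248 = 8599607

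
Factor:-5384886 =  - 2^1*3^1*13^1*17^1*31^1 *131^1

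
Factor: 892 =2^2*223^1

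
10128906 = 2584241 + 7544665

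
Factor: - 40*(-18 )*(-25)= -2^4*3^2*5^3=-18000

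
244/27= 244/27 = 9.04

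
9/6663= 3/2221 =0.00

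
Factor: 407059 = 407059^1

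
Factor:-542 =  -2^1*271^1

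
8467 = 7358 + 1109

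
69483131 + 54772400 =124255531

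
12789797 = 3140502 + 9649295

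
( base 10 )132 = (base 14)96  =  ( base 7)246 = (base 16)84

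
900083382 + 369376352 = 1269459734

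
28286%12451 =3384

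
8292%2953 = 2386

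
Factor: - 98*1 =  - 98 =- 2^1*7^2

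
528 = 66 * 8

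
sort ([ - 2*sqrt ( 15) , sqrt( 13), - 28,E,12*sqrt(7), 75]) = [ - 28,- 2*sqrt( 15),E,sqrt ( 13), 12 *sqrt(7),75]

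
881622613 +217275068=1098897681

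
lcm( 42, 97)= 4074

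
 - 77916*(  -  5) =389580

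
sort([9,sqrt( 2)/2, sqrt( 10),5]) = [sqrt(2 )/2, sqrt( 10 ), 5, 9 ] 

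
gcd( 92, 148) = 4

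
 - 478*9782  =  -4675796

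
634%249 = 136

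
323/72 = 323/72 = 4.49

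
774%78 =72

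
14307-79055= - 64748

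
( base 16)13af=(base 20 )CBJ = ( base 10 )5039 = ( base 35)43y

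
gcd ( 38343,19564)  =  1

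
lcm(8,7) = 56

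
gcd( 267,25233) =3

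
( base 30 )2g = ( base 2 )1001100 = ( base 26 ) 2O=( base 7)136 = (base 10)76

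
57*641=36537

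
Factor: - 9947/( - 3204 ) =2^( - 2)*3^(-2)*7^3*29^1*89^( - 1 )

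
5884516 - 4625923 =1258593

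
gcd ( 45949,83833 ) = 1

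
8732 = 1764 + 6968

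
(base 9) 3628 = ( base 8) 5213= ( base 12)168B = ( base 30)2TT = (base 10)2699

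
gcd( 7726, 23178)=7726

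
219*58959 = 12912021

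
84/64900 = 21/16225 = 0.00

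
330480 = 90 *3672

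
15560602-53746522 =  - 38185920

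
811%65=31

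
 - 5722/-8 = 715+1/4 = 715.25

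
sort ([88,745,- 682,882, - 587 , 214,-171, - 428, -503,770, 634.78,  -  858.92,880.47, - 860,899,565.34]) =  [  -  860, - 858.92,  -  682, - 587,-503, - 428, - 171, 88,214,565.34, 634.78,745,770,880.47 , 882, 899]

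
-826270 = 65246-891516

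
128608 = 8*16076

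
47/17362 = 47/17362 = 0.00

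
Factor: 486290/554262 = 3^( - 1)*5^1*7^1 * 6947^1*92377^ (-1 ) =243145/277131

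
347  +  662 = 1009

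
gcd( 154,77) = 77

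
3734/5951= 3734/5951 = 0.63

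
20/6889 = 20/6889 = 0.00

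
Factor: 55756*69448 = 3872142688 =2^5*53^1*263^1*8681^1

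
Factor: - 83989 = - 47^1*1787^1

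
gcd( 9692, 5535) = 1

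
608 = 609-1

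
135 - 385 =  - 250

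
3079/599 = 5 + 84/599 = 5.14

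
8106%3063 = 1980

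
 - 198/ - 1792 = 99/896 = 0.11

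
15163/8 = 15163/8 = 1895.38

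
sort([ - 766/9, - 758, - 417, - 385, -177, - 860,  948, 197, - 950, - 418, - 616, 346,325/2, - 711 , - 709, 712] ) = [ - 950, -860, - 758, - 711 ,-709, - 616  , - 418, - 417,-385,-177, - 766/9, 325/2, 197, 346,712,948]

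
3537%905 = 822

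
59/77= 59/77 = 0.77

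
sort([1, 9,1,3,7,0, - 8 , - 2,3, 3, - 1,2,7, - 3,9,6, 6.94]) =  [ - 8, - 3, - 2, - 1, 0,  1, 1, 2, 3,3, 3, 6, 6.94, 7,7, 9, 9]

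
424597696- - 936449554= 1361047250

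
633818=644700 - 10882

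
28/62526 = 14/31263 = 0.00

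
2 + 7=9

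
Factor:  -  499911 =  - 3^1*71^1 * 2347^1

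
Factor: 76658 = 2^1 * 38329^1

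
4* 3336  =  13344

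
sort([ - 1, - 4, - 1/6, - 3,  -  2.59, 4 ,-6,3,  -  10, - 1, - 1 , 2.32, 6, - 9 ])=[-10 , -9,-6, - 4, - 3,  -  2.59, - 1, - 1,-1,-1/6,2.32, 3,4,  6]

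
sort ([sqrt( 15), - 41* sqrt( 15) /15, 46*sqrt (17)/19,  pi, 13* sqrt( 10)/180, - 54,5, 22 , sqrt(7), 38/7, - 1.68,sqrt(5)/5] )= [ - 54, - 41*sqrt (15) /15, - 1.68, 13*sqrt ( 10) /180, sqrt(  5)/5, sqrt( 7),pi, sqrt( 15), 5, 38/7, 46*sqrt(17 )/19, 22] 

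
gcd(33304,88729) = 1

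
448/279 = 448/279 = 1.61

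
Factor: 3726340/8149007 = 2^2*5^1*186317^1*8149007^( - 1 )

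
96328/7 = 96328/7 = 13761.14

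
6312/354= 17+49/59 = 17.83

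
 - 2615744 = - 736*3554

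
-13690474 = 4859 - 13695333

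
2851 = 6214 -3363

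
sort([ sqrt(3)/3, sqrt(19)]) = [ sqrt( 3)/3, sqrt(19) ] 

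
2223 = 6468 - 4245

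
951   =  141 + 810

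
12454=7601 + 4853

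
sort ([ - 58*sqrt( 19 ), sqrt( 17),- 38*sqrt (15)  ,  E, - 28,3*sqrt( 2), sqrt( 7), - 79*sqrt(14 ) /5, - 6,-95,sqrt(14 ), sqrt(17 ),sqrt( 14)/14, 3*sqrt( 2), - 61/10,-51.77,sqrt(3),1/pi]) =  [ - 58 * sqrt( 19), - 38*sqrt(15),-95, - 79*sqrt( 14)/5, - 51.77,-28,  -  61/10, - 6, sqrt( 14 )/14,1/pi, sqrt(3 ), sqrt( 7),E, sqrt (14) , sqrt ( 17), sqrt(17 ), 3*sqrt (2 ),3*sqrt( 2)] 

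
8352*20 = 167040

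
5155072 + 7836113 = 12991185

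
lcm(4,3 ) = 12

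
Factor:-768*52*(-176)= 2^14*3^1*11^1*13^1=7028736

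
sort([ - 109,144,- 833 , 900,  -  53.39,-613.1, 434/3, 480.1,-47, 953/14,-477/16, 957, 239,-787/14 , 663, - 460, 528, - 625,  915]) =[ -833 , - 625,-613.1,  -  460, - 109, - 787/14, - 53.39  , - 47, - 477/16, 953/14,  144, 434/3,239,480.1, 528,663,900, 915,957 ] 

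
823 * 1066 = 877318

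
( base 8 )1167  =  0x277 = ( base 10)631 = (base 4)21313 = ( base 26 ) O7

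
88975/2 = 44487 + 1/2 = 44487.50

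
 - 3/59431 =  - 3/59431= - 0.00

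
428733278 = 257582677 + 171150601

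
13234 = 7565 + 5669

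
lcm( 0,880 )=0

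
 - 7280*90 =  - 655200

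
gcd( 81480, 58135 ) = 35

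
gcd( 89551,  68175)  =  1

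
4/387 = 4/387 = 0.01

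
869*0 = 0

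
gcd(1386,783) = 9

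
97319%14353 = 11201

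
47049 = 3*15683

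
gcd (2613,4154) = 67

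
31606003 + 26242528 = 57848531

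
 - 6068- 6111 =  - 12179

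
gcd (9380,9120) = 20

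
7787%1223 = 449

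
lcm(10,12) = 60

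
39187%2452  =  2407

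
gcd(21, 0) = 21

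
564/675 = 188/225 = 0.84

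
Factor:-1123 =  - 1123^1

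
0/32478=0  =  0.00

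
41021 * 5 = 205105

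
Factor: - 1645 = - 5^1*7^1*47^1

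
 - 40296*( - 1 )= 40296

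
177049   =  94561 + 82488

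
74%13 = 9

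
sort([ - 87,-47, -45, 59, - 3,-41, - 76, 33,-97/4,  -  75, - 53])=[ - 87, - 76,-75,-53,  -  47,  -  45, -41, - 97/4, - 3, 33, 59]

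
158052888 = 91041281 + 67011607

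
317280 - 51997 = 265283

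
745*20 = 14900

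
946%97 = 73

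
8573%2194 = 1991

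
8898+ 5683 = 14581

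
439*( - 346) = -151894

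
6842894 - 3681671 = 3161223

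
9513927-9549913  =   - 35986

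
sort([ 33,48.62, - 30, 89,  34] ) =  [-30,33, 34,48.62,  89]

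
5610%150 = 60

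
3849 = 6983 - 3134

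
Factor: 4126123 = 389^1*10607^1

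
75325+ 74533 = 149858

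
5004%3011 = 1993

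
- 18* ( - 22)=396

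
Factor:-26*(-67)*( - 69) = - 120198 = -2^1*3^1*13^1*23^1*67^1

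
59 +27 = 86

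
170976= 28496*6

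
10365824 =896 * 11569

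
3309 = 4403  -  1094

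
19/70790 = 19/70790   =  0.00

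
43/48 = 43/48 = 0.90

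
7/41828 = 7/41828=0.00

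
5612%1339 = 256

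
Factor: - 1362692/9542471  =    -  2^2*71^( - 1)*101^1*3373^1*134401^(-1) 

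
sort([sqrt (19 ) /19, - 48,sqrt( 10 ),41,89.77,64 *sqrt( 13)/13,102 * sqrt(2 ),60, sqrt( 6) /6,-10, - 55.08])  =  [ - 55.08 , - 48, - 10, sqrt( 19)/19,sqrt( 6 )/6,sqrt( 10 ),64*sqrt( 13)/13, 41,60,89.77,102*sqrt( 2 ) ] 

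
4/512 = 1/128 = 0.01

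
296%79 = 59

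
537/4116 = 179/1372 = 0.13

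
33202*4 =132808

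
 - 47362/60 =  - 23681/30  =  - 789.37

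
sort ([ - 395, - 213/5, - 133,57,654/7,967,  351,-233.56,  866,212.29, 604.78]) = [-395,-233.56, - 133, - 213/5,57, 654/7,212.29, 351, 604.78,866 , 967] 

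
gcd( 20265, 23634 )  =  3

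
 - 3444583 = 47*( - 73289) 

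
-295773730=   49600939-345374669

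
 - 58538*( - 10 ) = 585380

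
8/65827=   8/65827 = 0.00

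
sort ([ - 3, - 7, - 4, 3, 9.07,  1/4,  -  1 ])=[ - 7, - 4, - 3, - 1,1/4, 3, 9.07]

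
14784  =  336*44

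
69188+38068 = 107256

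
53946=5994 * 9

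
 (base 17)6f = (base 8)165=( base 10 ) 117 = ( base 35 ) 3C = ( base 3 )11100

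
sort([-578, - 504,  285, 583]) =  [-578,-504,285,  583 ] 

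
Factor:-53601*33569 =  - 3^1*17^1*1051^1*33569^1  =  - 1799331969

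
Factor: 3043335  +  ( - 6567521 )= -3524186 = -2^1*787^1*2239^1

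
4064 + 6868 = 10932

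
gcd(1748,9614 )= 874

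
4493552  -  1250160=3243392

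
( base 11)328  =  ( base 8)611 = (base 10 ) 393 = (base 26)F3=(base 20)jd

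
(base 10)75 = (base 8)113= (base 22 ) 39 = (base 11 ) 69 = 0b1001011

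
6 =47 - 41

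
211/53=211/53= 3.98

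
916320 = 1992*460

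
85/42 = 2 + 1/42=2.02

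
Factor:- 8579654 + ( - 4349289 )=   -  743^1*17401^1= - 12928943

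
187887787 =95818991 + 92068796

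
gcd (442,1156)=34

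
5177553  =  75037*69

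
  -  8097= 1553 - 9650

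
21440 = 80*268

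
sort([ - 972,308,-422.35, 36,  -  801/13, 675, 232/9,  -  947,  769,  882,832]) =[ - 972, - 947,-422.35, - 801/13, 232/9, 36, 308 , 675, 769, 832, 882] 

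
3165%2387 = 778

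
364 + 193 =557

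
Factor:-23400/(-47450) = 36/73=2^2*3^2 * 73^(-1 )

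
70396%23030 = 1306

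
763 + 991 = 1754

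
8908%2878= 274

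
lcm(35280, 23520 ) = 70560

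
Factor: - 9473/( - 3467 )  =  3467^( - 1) * 9473^1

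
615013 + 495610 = 1110623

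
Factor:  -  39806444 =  - 2^2*19^1* 29^1*18061^1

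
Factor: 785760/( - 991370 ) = -78576/99137 = - 2^4*3^1*1637^1*99137^ (  -  1)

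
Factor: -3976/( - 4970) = 2^2*5^( - 1)=4/5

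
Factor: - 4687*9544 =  - 44732728 = -  2^3*43^1*109^1*1193^1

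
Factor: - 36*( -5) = 2^2 * 3^2*5^1 = 180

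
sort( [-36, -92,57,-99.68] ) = [  -  99.68, - 92,-36,57 ] 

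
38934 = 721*54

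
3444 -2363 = 1081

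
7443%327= 249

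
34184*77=2632168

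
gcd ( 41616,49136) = 16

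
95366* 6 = 572196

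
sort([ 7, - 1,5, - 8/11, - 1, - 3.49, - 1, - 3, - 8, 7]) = [ - 8,  -  3.49, - 3, - 1, - 1, - 1, - 8/11,5,7, 7]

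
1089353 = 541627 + 547726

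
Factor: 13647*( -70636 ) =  - 2^2*3^1*4549^1*17659^1 = - 963969492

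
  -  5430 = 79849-85279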